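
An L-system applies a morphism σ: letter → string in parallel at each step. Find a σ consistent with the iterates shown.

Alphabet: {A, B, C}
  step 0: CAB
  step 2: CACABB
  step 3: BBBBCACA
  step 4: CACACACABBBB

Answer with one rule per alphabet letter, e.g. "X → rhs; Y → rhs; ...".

A->B, B->CA, C->B

  step 3 ⇒ step 4: BBBBCACA ⇒ CA·CA·CA·CA·B·B·B·B
    A ↦ B
    B ↦ CA
    C ↦ B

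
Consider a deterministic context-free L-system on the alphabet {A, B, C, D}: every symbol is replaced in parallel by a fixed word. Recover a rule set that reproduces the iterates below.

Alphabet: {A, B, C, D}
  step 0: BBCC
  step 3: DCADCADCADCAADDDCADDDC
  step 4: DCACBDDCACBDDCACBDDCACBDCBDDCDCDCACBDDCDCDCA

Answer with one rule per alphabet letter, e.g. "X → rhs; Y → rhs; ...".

A->CBD, B->DD, C->A, D->DC

  step 3 ⇒ step 4: DCADCADCADCAADDDCADDDC ⇒ DC·A·CBD·DC·A·CBD·DC·A·CBD·DC·A·CBD·CBD·DC·DC·DC·A·CBD·DC·DC·DC·A
    A ↦ CBD
    C ↦ A
    D ↦ DC
    B ↦ DD  (constrained at step 0)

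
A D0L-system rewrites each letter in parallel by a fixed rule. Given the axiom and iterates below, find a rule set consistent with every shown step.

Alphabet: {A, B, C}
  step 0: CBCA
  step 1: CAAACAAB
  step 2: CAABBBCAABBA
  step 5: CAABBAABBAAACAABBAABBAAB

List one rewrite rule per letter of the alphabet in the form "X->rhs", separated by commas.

  step 1 ⇒ step 2: CAAACAAB ⇒ CAA·B·B·B·CAA·B·B·A
    A ↦ B
    B ↦ A
    C ↦ CAA

A->B, B->A, C->CAA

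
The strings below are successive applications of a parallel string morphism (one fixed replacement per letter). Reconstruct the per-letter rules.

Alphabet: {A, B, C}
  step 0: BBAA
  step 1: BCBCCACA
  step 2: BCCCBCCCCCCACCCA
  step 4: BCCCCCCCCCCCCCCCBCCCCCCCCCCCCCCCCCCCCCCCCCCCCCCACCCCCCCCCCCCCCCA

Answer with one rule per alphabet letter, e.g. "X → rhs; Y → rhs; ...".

  step 1 ⇒ step 2: BCBCCACA ⇒ BC·CC·BC·CC·CC·CA·CC·CA
    A ↦ CA
    B ↦ BC
    C ↦ CC

A->CA, B->BC, C->CC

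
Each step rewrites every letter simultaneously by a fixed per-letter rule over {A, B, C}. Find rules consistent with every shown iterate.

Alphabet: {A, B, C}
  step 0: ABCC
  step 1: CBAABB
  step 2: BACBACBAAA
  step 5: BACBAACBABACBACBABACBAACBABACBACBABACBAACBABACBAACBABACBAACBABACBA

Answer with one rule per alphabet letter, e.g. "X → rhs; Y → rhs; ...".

A->CBA, B->A, C->B

  step 1 ⇒ step 2: CBAABB ⇒ B·A·CBA·CBA·A·A
    A ↦ CBA
    B ↦ A
    C ↦ B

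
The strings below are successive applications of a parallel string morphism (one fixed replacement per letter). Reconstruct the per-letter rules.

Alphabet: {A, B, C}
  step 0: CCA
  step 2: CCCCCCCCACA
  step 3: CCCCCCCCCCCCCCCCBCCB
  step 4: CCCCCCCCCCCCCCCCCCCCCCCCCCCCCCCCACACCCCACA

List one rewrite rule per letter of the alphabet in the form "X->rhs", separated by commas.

  step 3 ⇒ step 4: CCCCCCCCCCCCCCCCBCCB ⇒ CC·CC·CC·CC·CC·CC·CC·CC·CC·CC·CC·CC·CC·CC·CC·CC·ACA·CC·CC·ACA
    B ↦ ACA
    C ↦ CC
  step 2 ⇒ step 3: CCCCCCCCACA ⇒ CC·CC·CC·CC·CC·CC·CC·CC·B·CC·B
    A ↦ B

A->B, B->ACA, C->CC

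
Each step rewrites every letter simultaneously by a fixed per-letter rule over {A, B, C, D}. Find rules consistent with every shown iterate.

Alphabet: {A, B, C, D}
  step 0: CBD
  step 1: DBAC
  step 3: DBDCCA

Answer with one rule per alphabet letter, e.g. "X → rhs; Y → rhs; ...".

  step 0 ⇒ step 1: CBD ⇒ DB·A·C
    B ↦ A
    C ↦ DB
    D ↦ C
    A ↦ D  (constrained at step 1)

A->D, B->A, C->DB, D->C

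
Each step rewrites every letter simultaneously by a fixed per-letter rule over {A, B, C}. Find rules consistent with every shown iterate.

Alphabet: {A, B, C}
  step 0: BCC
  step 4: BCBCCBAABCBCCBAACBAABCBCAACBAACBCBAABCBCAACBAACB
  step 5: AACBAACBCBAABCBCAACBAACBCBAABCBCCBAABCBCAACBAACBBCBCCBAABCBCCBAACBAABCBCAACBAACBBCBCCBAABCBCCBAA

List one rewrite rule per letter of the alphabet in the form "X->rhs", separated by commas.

A->BC, B->AA, C->CB

  step 4 ⇒ step 5: BCBCCBAABCBCCBAACBAABCBCAACBAACBCBAABCBCAACBAACB ⇒ AA·CB·AA·CB·CB·AA·BC·BC·AA·CB·AA·CB·CB·AA·BC·BC·CB·AA·BC·BC·AA·CB·AA·CB·BC·BC·CB·AA·BC·BC·CB·AA·CB·AA·BC·BC·AA·CB·AA·CB·BC·BC·CB·AA·BC·BC·CB·AA
    A ↦ BC
    B ↦ AA
    C ↦ CB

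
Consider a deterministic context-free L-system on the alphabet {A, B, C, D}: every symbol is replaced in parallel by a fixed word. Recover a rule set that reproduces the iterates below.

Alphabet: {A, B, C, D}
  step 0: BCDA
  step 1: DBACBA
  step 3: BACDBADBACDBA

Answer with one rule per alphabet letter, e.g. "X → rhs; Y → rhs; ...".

A->BA, B->D, C->BA, D->C

  step 0 ⇒ step 1: BCDA ⇒ D·BA·C·BA
    A ↦ BA
    B ↦ D
    C ↦ BA
    D ↦ C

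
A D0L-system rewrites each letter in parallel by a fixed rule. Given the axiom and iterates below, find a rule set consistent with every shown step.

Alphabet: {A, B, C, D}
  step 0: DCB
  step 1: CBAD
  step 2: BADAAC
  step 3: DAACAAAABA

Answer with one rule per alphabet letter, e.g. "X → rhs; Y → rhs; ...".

  step 2 ⇒ step 3: BADAAC ⇒ D·AA·C·AA·AA·BA
    A ↦ AA
    B ↦ D
    C ↦ BA
    D ↦ C

A->AA, B->D, C->BA, D->C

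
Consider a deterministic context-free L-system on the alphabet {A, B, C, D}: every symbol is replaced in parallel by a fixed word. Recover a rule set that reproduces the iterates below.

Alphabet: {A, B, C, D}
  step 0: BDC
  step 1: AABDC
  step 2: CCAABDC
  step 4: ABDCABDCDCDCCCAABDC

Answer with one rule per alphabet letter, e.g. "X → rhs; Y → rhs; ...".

A->C, B->A, C->DC, D->AB

  step 1 ⇒ step 2: AABDC ⇒ C·C·A·AB·DC
    A ↦ C
    B ↦ A
    C ↦ DC
    D ↦ AB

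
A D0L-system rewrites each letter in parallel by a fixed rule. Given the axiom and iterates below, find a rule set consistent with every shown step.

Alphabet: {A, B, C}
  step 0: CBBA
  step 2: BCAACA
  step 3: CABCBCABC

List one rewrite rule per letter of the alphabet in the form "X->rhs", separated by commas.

A->BC, B->C, C->A

  step 2 ⇒ step 3: BCAACA ⇒ C·A·BC·BC·A·BC
    A ↦ BC
    B ↦ C
    C ↦ A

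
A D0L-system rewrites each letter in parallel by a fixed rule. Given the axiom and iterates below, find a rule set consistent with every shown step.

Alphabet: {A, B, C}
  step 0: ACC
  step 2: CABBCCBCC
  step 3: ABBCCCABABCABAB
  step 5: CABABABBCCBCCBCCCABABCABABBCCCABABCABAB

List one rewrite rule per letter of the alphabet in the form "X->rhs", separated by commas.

  step 2 ⇒ step 3: CABBCCBCC ⇒ AB·BC·C·C·AB·AB·C·AB·AB
    A ↦ BC
    B ↦ C
    C ↦ AB

A->BC, B->C, C->AB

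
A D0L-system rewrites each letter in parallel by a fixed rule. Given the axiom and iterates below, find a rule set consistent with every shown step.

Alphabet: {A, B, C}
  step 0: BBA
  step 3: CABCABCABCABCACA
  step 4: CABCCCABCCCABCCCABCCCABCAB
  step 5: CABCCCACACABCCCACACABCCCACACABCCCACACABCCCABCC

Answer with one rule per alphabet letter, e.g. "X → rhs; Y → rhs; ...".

  step 4 ⇒ step 5: CABCCCABCCCABCCCABCCCABCAB ⇒ CA·B·CC·CA·CA·CA·B·CC·CA·CA·CA·B·CC·CA·CA·CA·B·CC·CA·CA·CA·B·CC·CA·B·CC
    A ↦ B
    B ↦ CC
    C ↦ CA

A->B, B->CC, C->CA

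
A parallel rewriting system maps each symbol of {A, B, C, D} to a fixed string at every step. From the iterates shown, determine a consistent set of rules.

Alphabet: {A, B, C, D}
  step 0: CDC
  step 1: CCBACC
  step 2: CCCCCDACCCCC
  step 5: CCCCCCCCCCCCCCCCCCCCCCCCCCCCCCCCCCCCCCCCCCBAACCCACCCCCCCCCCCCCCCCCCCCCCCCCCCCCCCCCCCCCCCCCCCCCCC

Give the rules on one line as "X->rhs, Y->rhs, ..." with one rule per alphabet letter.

  step 1 ⇒ step 2: CCBACC ⇒ CC·CC·CD·AC·CC·CC
    A ↦ AC
    B ↦ CD
    C ↦ CC
  step 0 ⇒ step 1: CDC ⇒ CC·BA·CC
    D ↦ BA

A->AC, B->CD, C->CC, D->BA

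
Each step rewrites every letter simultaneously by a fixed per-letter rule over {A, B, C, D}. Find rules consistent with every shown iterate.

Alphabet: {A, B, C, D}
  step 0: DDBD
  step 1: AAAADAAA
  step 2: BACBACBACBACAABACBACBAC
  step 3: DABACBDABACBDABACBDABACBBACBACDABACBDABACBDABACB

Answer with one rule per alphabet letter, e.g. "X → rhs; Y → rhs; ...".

  step 2 ⇒ step 3: BACBACBACBACAABACBACBAC ⇒ DA·BAC·B·DA·BAC·B·DA·BAC·B·DA·BAC·B·BAC·BAC·DA·BAC·B·DA·BAC·B·DA·BAC·B
    A ↦ BAC
    B ↦ DA
    C ↦ B
  step 0 ⇒ step 1: DDBD ⇒ AA·AA·DA·AA
    D ↦ AA

A->BAC, B->DA, C->B, D->AA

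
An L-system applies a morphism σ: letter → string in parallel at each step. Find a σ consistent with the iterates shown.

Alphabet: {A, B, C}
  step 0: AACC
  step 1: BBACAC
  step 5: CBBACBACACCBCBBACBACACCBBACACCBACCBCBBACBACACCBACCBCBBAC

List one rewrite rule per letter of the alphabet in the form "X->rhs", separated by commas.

A->B, B->CB, C->AC

  step 0 ⇒ step 1: AACC ⇒ B·B·AC·AC
    A ↦ B
    C ↦ AC
    B ↦ CB  (constrained at step 1)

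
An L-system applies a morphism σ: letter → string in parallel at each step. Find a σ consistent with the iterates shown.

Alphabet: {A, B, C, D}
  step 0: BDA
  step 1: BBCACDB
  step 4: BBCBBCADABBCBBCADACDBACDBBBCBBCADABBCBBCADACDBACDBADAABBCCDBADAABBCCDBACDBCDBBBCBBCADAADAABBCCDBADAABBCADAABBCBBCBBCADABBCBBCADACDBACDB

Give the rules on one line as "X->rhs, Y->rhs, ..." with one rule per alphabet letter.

A->CDB, B->BBC, C->ADA, D->A

  step 0 ⇒ step 1: BDA ⇒ BBC·A·CDB
    A ↦ CDB
    B ↦ BBC
    D ↦ A
    C ↦ ADA  (constrained at step 1)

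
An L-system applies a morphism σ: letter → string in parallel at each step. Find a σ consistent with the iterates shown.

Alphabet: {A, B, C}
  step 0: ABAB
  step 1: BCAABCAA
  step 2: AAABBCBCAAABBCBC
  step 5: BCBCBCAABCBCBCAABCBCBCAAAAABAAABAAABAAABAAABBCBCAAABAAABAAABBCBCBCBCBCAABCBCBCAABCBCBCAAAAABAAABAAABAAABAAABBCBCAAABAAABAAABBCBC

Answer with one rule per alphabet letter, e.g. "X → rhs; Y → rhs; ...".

  step 1 ⇒ step 2: BCAABCAA ⇒ AA·AB·BC·BC·AA·AB·BC·BC
    A ↦ BC
    B ↦ AA
    C ↦ AB

A->BC, B->AA, C->AB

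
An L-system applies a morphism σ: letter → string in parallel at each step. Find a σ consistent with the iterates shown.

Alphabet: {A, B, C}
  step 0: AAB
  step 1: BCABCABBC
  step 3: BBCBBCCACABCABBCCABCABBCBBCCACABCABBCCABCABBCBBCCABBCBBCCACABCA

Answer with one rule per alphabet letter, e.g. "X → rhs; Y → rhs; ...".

A->BCA, B->BBC, C->CA

  step 0 ⇒ step 1: AAB ⇒ BCA·BCA·BBC
    A ↦ BCA
    B ↦ BBC
    C ↦ CA  (constrained at step 1)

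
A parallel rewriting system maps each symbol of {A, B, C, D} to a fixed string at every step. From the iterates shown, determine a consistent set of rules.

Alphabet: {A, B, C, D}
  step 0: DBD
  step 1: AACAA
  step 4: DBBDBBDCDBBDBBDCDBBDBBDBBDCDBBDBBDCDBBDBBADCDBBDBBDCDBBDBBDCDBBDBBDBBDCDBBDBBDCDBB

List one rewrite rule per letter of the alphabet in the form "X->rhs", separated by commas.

  step 0 ⇒ step 1: DBD ⇒ A·ACA·A
    B ↦ ACA
    D ↦ A
    A ↦ DBB  (constrained at step 1)
    C ↦ DC  (constrained at step 1)

A->DBB, B->ACA, C->DC, D->A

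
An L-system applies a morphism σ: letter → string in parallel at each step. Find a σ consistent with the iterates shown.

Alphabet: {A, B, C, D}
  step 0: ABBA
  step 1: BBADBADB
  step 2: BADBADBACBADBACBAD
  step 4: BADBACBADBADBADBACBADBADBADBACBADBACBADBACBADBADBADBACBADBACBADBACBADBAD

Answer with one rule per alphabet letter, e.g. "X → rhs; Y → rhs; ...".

  step 1 ⇒ step 2: BBADBADB ⇒ BAD·BAD·B·AC·BAD·B·AC·BAD
    A ↦ B
    B ↦ BAD
    D ↦ AC
    C ↦ AD  (constrained at step 2)

A->B, B->BAD, C->AD, D->AC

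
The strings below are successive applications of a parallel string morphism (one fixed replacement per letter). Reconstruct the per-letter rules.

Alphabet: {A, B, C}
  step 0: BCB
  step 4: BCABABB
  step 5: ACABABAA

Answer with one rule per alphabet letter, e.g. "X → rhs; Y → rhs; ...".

  step 4 ⇒ step 5: BCABABB ⇒ A·CA·B·A·B·A·A
    A ↦ B
    B ↦ A
    C ↦ CA

A->B, B->A, C->CA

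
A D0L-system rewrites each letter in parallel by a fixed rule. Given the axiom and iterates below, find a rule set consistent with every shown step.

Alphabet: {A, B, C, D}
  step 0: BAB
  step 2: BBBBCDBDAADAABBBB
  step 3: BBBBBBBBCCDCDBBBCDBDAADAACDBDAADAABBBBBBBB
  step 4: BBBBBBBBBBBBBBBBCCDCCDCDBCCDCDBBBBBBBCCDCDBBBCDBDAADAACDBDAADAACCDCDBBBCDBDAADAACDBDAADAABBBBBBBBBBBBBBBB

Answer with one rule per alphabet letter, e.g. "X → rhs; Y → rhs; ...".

  step 3 ⇒ step 4: BBBBBBBBCCDCDBBBCDBDAADAACDBDAADAABBBBBBBB ⇒ BB·BB·BB·BB·BB·BB·BB·BB·CCD·CCD·CDB·CCD·CDB·BB·BB·BB·CCD·CDB·BB·CDB·DAA·DAA·CDB·DAA·DAA·CCD·CDB·BB·CDB·DAA·DAA·CDB·DAA·DAA·BB·BB·BB·BB·BB·BB·BB·BB
    A ↦ DAA
    B ↦ BB
    C ↦ CCD
    D ↦ CDB

A->DAA, B->BB, C->CCD, D->CDB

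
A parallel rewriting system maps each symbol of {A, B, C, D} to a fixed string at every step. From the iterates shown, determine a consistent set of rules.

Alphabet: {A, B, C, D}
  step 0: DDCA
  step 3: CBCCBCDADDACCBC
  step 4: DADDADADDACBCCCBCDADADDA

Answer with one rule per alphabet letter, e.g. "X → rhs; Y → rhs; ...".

A->BC, B->D, C->DA, D->C

  step 3 ⇒ step 4: CBCCBCDADDACCBC ⇒ DA·D·DA·DA·D·DA·C·BC·C·C·BC·DA·DA·D·DA
    A ↦ BC
    B ↦ D
    C ↦ DA
    D ↦ C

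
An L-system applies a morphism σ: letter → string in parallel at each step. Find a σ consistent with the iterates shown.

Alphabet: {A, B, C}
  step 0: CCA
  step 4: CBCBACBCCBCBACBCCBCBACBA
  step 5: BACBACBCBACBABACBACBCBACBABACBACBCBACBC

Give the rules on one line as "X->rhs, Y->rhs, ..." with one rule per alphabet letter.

  step 4 ⇒ step 5: CBCBACBCCBCBACBCCBCBACBA ⇒ BA·C·BA·C·BC·BA·C·BA·BA·C·BA·C·BC·BA·C·BA·BA·C·BA·C·BC·BA·C·BC
    A ↦ BC
    B ↦ C
    C ↦ BA

A->BC, B->C, C->BA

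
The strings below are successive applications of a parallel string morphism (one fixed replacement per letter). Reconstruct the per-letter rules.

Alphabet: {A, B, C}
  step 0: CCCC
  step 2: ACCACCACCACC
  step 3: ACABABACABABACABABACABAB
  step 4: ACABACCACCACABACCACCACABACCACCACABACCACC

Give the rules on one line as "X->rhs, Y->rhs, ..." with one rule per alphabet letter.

A->AC, B->C, C->AB

  step 3 ⇒ step 4: ACABABACABABACABABACABAB ⇒ AC·AB·AC·C·AC·C·AC·AB·AC·C·AC·C·AC·AB·AC·C·AC·C·AC·AB·AC·C·AC·C
    A ↦ AC
    B ↦ C
    C ↦ AB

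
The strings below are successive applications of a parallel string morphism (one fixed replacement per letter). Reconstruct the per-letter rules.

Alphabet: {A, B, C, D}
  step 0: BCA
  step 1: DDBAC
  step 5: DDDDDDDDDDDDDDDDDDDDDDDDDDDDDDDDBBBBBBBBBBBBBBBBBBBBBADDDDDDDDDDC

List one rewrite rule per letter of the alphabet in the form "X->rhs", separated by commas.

A->C, B->DD, C->BA, D->BB

  step 0 ⇒ step 1: BCA ⇒ DD·BA·C
    A ↦ C
    B ↦ DD
    C ↦ BA
    D ↦ BB  (constrained at step 1)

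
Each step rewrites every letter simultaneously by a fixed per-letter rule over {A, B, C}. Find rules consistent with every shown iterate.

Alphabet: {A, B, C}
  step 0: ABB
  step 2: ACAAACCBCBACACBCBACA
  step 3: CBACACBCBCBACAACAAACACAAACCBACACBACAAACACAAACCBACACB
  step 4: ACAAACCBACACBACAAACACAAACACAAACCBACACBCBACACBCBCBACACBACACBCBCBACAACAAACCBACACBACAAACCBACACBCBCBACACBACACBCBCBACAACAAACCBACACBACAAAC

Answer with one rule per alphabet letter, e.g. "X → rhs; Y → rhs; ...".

  step 3 ⇒ step 4: CBACACBCBCBACAACAAACACAAACCBACACBACAAACACAAACCBACACB ⇒ ACA·AAC·CB·ACA·CB·ACA·AAC·ACA·AAC·ACA·AAC·CB·ACA·CB·CB·ACA·CB·CB·CB·ACA·CB·ACA·CB·CB·CB·ACA·ACA·AAC·CB·ACA·CB·ACA·AAC·CB·ACA·CB·CB·CB·ACA·CB·ACA·CB·CB·CB·ACA·ACA·AAC·CB·ACA·CB·ACA·AAC
    A ↦ CB
    B ↦ AAC
    C ↦ ACA

A->CB, B->AAC, C->ACA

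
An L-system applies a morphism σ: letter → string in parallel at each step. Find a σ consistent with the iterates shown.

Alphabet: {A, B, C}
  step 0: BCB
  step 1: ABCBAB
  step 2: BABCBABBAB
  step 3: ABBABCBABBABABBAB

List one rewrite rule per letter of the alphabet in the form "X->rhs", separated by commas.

  step 2 ⇒ step 3: BABCBABBAB ⇒ AB·B·AB·CB·AB·B·AB·AB·B·AB
    A ↦ B
    B ↦ AB
    C ↦ CB

A->B, B->AB, C->CB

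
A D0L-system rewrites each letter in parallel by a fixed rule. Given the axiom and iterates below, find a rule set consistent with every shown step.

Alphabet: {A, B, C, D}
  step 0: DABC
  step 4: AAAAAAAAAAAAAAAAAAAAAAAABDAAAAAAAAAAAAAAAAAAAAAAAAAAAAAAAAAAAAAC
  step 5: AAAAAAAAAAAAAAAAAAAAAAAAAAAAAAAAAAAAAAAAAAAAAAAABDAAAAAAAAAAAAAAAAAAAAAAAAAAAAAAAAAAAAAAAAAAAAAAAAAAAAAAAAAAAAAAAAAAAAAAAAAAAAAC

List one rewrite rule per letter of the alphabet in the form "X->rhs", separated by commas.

  step 4 ⇒ step 5: AAAAAAAAAAAAAAAAAAAAAAAABDAAAAAAAAAAAAAAAAAAAAAAAAAAAAAAAAAAAAAC ⇒ AA·AA·AA·AA·AA·AA·AA·AA·AA·AA·AA·AA·AA·AA·AA·AA·AA·AA·AA·AA·AA·AA·AA·AA·BDA·A·AA·AA·AA·AA·AA·AA·AA·AA·AA·AA·AA·AA·AA·AA·AA·AA·AA·AA·AA·AA·AA·AA·AA·AA·AA·AA·AA·AA·AA·AA·AA·AA·AA·AA·AA·AA·AA·AC
    A ↦ AA
    B ↦ BDA
    C ↦ AC
    D ↦ A

A->AA, B->BDA, C->AC, D->A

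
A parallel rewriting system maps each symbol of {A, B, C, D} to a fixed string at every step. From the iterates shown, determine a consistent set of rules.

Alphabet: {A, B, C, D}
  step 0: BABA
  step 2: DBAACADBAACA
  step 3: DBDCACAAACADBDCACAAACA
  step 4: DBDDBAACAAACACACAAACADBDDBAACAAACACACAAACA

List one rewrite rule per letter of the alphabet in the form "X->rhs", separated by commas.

A->CA, B->D, C->AA, D->DB

  step 3 ⇒ step 4: DBDCACAAACADBDCACAAACA ⇒ DB·D·DB·AA·CA·AA·CA·CA·CA·AA·CA·DB·D·DB·AA·CA·AA·CA·CA·CA·AA·CA
    A ↦ CA
    B ↦ D
    C ↦ AA
    D ↦ DB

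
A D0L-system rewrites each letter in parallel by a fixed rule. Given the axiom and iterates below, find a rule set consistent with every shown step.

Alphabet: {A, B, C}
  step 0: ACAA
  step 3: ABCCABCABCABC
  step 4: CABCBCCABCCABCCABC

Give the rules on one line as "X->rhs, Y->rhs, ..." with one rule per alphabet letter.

A->C, B->A, C->BC

  step 3 ⇒ step 4: ABCCABCABCABC ⇒ C·A·BC·BC·C·A·BC·C·A·BC·C·A·BC
    A ↦ C
    B ↦ A
    C ↦ BC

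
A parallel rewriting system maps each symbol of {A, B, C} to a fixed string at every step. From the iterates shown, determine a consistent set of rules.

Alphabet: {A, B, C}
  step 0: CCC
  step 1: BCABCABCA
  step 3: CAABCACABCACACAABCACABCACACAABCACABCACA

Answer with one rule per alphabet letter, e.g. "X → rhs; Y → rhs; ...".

  step 0 ⇒ step 1: CCC ⇒ BCA·BCA·BCA
    C ↦ BCA
    A ↦ CA  (constrained at step 1)
    B ↦ A  (constrained at step 1)

A->CA, B->A, C->BCA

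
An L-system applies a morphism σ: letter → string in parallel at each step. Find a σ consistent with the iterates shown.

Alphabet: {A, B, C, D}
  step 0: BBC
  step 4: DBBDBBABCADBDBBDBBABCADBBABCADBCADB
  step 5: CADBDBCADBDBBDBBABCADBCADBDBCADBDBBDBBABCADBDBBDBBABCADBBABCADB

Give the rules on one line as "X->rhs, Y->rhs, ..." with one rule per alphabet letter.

  step 4 ⇒ step 5: DBBDBBABCADBDBBDBBABCADBBABCADBCADB ⇒ CA·DB·DB·CA·DB·DB·B·DB·BA·B·CA·DB·CA·DB·DB·CA·DB·DB·B·DB·BA·B·CA·DB·DB·B·DB·BA·B·CA·DB·BA·B·CA·DB
    A ↦ B
    B ↦ DB
    C ↦ BA
    D ↦ CA

A->B, B->DB, C->BA, D->CA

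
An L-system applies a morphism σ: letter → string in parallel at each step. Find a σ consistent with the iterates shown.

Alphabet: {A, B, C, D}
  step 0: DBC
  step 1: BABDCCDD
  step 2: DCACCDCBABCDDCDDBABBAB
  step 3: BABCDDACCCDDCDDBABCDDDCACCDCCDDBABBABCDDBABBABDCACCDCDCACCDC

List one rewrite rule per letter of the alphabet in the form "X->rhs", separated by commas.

A->ACC, B->DC, C->CDD, D->BAB

  step 2 ⇒ step 3: DCACCDCBABCDDCDDBABBAB ⇒ BAB·CDD·ACC·CDD·CDD·BAB·CDD·DC·ACC·DC·CDD·BAB·BAB·CDD·BAB·BAB·DC·ACC·DC·DC·ACC·DC
    A ↦ ACC
    B ↦ DC
    C ↦ CDD
    D ↦ BAB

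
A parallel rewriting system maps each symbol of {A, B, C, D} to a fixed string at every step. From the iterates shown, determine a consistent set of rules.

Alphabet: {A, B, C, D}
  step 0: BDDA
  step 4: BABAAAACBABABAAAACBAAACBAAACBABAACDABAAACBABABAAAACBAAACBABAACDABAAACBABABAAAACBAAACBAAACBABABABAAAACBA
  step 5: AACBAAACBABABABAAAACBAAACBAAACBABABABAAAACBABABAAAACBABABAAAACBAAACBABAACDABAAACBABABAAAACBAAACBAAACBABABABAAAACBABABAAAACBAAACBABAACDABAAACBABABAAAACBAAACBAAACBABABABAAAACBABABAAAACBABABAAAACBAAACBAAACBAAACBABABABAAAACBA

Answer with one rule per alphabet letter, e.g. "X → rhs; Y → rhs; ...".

A->BA, B->AAC, C->A, D->CDA

  step 4 ⇒ step 5: BABAAAACBABABAAAACBAAACBAAACBABAACDABAAACBABABAAAACBAAACBABAACDABAAACBABABAAAACBAAACBAAACBABABABAAAACBA ⇒ AAC·BA·AAC·BA·BA·BA·BA·A·AAC·BA·AAC·BA·AAC·BA·BA·BA·BA·A·AAC·BA·BA·BA·A·AAC·BA·BA·BA·A·AAC·BA·AAC·BA·BA·A·CDA·BA·AAC·BA·BA·BA·A·AAC·BA·AAC·BA·AAC·BA·BA·BA·BA·A·AAC·BA·BA·BA·A·AAC·BA·AAC·BA·BA·A·CDA·BA·AAC·BA·BA·BA·A·AAC·BA·AAC·BA·AAC·BA·BA·BA·BA·A·AAC·BA·BA·BA·A·AAC·BA·BA·BA·A·AAC·BA·AAC·BA·AAC·BA·AAC·BA·BA·BA·BA·A·AAC·BA
    A ↦ BA
    B ↦ AAC
    C ↦ A
    D ↦ CDA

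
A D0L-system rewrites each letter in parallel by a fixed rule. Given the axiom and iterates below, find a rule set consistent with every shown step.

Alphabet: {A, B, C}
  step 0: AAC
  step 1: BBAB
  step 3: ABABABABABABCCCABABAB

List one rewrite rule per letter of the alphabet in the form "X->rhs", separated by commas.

  step 0 ⇒ step 1: AAC ⇒ B·B·AB
    A ↦ B
    C ↦ AB
    B ↦ CCC  (constrained at step 1)

A->B, B->CCC, C->AB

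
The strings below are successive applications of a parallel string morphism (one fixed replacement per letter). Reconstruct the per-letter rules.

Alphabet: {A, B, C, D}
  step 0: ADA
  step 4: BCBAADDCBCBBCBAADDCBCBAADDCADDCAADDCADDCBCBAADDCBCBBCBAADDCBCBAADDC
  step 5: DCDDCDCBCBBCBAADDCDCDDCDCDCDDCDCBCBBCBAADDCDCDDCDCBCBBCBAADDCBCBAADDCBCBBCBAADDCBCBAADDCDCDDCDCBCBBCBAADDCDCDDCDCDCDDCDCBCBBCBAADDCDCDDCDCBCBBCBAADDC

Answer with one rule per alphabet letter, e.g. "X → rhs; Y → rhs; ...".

  step 4 ⇒ step 5: BCBAADDCBCBBCBAADDCBCBAADDCADDCAADDCADDCBCBAADDCBCBBCBAADDCBCBAADDC ⇒ DC·DDC·DC·BCB·BCB·A·A·DDC·DC·DDC·DC·DC·DDC·DC·BCB·BCB·A·A·DDC·DC·DDC·DC·BCB·BCB·A·A·DDC·BCB·A·A·DDC·BCB·BCB·A·A·DDC·BCB·A·A·DDC·DC·DDC·DC·BCB·BCB·A·A·DDC·DC·DDC·DC·DC·DDC·DC·BCB·BCB·A·A·DDC·DC·DDC·DC·BCB·BCB·A·A·DDC
    A ↦ BCB
    B ↦ DC
    C ↦ DDC
    D ↦ A

A->BCB, B->DC, C->DDC, D->A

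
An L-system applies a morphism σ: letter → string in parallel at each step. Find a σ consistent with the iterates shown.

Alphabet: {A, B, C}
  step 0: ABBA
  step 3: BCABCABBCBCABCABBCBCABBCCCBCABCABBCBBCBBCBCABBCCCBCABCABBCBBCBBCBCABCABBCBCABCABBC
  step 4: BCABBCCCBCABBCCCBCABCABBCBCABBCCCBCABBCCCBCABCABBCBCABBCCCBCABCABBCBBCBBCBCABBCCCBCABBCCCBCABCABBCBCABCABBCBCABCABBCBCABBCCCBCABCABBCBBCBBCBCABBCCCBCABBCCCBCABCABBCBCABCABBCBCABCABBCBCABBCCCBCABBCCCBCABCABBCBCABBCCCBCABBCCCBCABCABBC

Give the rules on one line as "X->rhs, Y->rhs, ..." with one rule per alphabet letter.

A->CC, B->BCA, C->BBC

  step 3 ⇒ step 4: BCABCABBCBCABCABBCBCABBCCCBCABCABBCBBCBBCBCABBCCCBCABCABBCBBCBBCBCABCABBCBCABCABBC ⇒ BCA·BBC·CC·BCA·BBC·CC·BCA·BCA·BBC·BCA·BBC·CC·BCA·BBC·CC·BCA·BCA·BBC·BCA·BBC·CC·BCA·BCA·BBC·BBC·BBC·BCA·BBC·CC·BCA·BBC·CC·BCA·BCA·BBC·BCA·BCA·BBC·BCA·BCA·BBC·BCA·BBC·CC·BCA·BCA·BBC·BBC·BBC·BCA·BBC·CC·BCA·BBC·CC·BCA·BCA·BBC·BCA·BCA·BBC·BCA·BCA·BBC·BCA·BBC·CC·BCA·BBC·CC·BCA·BCA·BBC·BCA·BBC·CC·BCA·BBC·CC·BCA·BCA·BBC
    A ↦ CC
    B ↦ BCA
    C ↦ BBC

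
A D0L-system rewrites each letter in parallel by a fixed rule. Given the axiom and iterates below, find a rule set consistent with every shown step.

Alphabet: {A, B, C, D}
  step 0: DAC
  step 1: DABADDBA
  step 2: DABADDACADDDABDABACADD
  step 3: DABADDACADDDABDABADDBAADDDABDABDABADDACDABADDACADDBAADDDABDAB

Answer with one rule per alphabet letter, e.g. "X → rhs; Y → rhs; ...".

A->ADD, B->AC, C->BA, D->DAB

  step 2 ⇒ step 3: DABADDACADDDABDABACADD ⇒ DAB·ADD·AC·ADD·DAB·DAB·ADD·BA·ADD·DAB·DAB·DAB·ADD·AC·DAB·ADD·AC·ADD·BA·ADD·DAB·DAB
    A ↦ ADD
    B ↦ AC
    C ↦ BA
    D ↦ DAB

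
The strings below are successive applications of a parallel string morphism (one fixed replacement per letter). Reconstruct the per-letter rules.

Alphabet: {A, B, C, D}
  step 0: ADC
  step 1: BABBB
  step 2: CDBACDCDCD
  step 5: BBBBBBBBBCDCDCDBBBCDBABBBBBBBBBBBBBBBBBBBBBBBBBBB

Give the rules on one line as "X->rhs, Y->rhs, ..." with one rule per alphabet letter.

  step 1 ⇒ step 2: BABBB ⇒ CD·BA·CD·CD·CD
    A ↦ BA
    B ↦ CD
  step 0 ⇒ step 1: ADC ⇒ BA·BB·B
    C ↦ B
  step 0 ⇒ step 1: ADC ⇒ BA·BB·B
    D ↦ BB

A->BA, B->CD, C->B, D->BB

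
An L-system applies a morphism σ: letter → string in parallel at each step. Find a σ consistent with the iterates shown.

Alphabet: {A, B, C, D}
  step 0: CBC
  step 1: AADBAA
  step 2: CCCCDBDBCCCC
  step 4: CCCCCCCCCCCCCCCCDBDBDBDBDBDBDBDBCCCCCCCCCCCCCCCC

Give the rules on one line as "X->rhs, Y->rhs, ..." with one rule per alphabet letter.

  step 1 ⇒ step 2: AADBAA ⇒ CC·CC·DB·DB·CC·CC
    A ↦ CC
    B ↦ DB
    D ↦ DB
  step 0 ⇒ step 1: CBC ⇒ AA·DB·AA
    C ↦ AA

A->CC, B->DB, C->AA, D->DB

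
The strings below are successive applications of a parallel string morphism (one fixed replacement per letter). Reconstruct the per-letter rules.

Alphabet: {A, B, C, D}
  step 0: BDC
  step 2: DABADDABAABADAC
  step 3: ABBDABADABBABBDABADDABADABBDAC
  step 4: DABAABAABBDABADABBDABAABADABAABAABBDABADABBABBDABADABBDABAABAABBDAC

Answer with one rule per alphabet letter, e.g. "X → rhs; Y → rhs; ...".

  step 3 ⇒ step 4: ABBDABADABBABBDABADDABADABBDAC ⇒ D·ABA·ABA·ABB·D·ABA·D·ABB·D·ABA·ABA·D·ABA·ABA·ABB·D·ABA·D·ABB·ABB·D·ABA·D·ABB·D·ABA·ABA·ABB·D·AC
    A ↦ D
    B ↦ ABA
    C ↦ AC
    D ↦ ABB

A->D, B->ABA, C->AC, D->ABB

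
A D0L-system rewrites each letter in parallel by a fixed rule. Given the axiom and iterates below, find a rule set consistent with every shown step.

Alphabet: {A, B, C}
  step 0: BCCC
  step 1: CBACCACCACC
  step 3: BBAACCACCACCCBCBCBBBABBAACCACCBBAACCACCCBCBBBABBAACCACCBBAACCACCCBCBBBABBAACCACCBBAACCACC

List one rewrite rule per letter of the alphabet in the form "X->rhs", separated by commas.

A->BBA, B->CB, C->ACC

  step 0 ⇒ step 1: BCCC ⇒ CB·ACC·ACC·ACC
    B ↦ CB
    C ↦ ACC
    A ↦ BBA  (constrained at step 1)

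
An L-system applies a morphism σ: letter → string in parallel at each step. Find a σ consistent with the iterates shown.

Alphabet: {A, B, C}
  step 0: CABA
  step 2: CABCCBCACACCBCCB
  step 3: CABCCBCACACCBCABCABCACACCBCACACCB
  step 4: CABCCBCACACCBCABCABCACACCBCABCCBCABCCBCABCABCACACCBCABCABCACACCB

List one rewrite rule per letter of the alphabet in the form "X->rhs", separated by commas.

A->B, B->CCB, C->CA

  step 3 ⇒ step 4: CABCCBCACACCBCABCABCACACCBCACACCB ⇒ CA·B·CCB·CA·CA·CCB·CA·B·CA·B·CA·CA·CCB·CA·B·CCB·CA·B·CCB·CA·B·CA·B·CA·CA·CCB·CA·B·CA·B·CA·CA·CCB
    A ↦ B
    B ↦ CCB
    C ↦ CA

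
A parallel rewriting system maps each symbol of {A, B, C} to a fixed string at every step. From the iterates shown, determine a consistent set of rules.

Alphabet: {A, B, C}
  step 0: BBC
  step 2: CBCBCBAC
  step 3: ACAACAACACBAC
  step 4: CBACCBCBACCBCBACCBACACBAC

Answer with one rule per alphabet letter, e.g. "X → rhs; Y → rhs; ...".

  step 3 ⇒ step 4: ACAACAACACBAC ⇒ CB·AC·CB·CB·AC·CB·CB·AC·CB·AC·A·CB·AC
    A ↦ CB
    B ↦ A
    C ↦ AC

A->CB, B->A, C->AC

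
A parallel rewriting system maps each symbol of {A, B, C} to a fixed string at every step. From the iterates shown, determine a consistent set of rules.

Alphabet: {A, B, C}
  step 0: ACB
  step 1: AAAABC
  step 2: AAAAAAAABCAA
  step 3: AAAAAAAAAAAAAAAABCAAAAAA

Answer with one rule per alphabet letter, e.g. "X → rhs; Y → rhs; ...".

A->AA, B->BC, C->AA

  step 2 ⇒ step 3: AAAAAAAABCAA ⇒ AA·AA·AA·AA·AA·AA·AA·AA·BC·AA·AA·AA
    A ↦ AA
    B ↦ BC
    C ↦ AA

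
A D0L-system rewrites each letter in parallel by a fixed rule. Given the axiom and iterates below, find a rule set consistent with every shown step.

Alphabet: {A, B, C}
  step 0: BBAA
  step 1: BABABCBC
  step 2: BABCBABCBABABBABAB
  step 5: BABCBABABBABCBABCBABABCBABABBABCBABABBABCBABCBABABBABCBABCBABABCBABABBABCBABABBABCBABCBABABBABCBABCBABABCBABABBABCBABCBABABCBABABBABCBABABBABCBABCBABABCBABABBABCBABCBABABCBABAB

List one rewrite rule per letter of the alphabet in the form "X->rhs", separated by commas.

  step 1 ⇒ step 2: BABABCBC ⇒ BA·BC·BA·BC·BA·BAB·BA·BAB
    A ↦ BC
    B ↦ BA
    C ↦ BAB

A->BC, B->BA, C->BAB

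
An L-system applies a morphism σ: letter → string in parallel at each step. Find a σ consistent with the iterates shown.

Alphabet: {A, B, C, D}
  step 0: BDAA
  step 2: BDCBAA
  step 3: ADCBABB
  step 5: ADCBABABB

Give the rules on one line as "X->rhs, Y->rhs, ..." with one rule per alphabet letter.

A->B, B->A, C->B, D->DC

  step 2 ⇒ step 3: BDCBAA ⇒ A·DC·B·A·B·B
    A ↦ B
    B ↦ A
    C ↦ B
    D ↦ DC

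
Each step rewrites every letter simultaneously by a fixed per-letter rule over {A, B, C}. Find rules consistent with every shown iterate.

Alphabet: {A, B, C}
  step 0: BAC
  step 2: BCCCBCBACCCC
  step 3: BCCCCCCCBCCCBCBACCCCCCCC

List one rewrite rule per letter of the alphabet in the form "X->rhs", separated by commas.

  step 2 ⇒ step 3: BCCCBCBACCCC ⇒ BC·CC·CC·CC·BC·CC·BC·BA·CC·CC·CC·CC
    A ↦ BA
    B ↦ BC
    C ↦ CC

A->BA, B->BC, C->CC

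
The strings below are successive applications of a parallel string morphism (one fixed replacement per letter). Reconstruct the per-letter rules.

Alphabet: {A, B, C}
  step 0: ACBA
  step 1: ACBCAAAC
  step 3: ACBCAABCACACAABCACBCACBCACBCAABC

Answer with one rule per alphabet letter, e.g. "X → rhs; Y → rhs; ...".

  step 0 ⇒ step 1: ACBA ⇒ AC·BC·AA·AC
    A ↦ AC
    B ↦ AA
    C ↦ BC

A->AC, B->AA, C->BC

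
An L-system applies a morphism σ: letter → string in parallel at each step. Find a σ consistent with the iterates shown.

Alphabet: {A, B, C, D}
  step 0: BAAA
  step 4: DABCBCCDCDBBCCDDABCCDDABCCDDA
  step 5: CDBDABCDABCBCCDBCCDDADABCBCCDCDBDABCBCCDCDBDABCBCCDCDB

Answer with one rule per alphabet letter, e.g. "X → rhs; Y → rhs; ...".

  step 4 ⇒ step 5: DABCBCCDCDBBCCDDABCCDDABCCDDA ⇒ CD·B·DA·BC·DA·BC·BC·CD·BC·CD·DA·DA·BC·BC·CD·CD·B·DA·BC·BC·CD·CD·B·DA·BC·BC·CD·CD·B
    A ↦ B
    B ↦ DA
    C ↦ BC
    D ↦ CD

A->B, B->DA, C->BC, D->CD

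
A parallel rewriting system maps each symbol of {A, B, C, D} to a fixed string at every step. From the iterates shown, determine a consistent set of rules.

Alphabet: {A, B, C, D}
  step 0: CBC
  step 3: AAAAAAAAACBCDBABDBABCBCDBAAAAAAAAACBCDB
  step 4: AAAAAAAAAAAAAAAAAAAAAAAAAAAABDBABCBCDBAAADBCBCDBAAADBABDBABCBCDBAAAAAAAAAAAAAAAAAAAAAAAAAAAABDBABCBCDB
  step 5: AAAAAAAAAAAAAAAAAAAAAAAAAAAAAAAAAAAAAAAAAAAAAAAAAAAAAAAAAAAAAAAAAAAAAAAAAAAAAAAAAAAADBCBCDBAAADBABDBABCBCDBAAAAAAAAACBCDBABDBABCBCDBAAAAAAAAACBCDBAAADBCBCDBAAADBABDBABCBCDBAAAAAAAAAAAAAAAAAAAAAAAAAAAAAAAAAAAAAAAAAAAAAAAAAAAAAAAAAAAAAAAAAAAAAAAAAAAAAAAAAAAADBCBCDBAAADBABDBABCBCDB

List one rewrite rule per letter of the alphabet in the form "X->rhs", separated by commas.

A->AAA, B->DB, C->AB, D->CBC

  step 4 ⇒ step 5: AAAAAAAAAAAAAAAAAAAAAAAAAAAABDBABCBCDBAAADBCBCDBAAADBABDBABCBCDBAAAAAAAAAAAAAAAAAAAAAAAAAAAABDBABCBCDB ⇒ AAA·AAA·AAA·AAA·AAA·AAA·AAA·AAA·AAA·AAA·AAA·AAA·AAA·AAA·AAA·AAA·AAA·AAA·AAA·AAA·AAA·AAA·AAA·AAA·AAA·AAA·AAA·AAA·DB·CBC·DB·AAA·DB·AB·DB·AB·CBC·DB·AAA·AAA·AAA·CBC·DB·AB·DB·AB·CBC·DB·AAA·AAA·AAA·CBC·DB·AAA·DB·CBC·DB·AAA·DB·AB·DB·AB·CBC·DB·AAA·AAA·AAA·AAA·AAA·AAA·AAA·AAA·AAA·AAA·AAA·AAA·AAA·AAA·AAA·AAA·AAA·AAA·AAA·AAA·AAA·AAA·AAA·AAA·AAA·AAA·AAA·AAA·DB·CBC·DB·AAA·DB·AB·DB·AB·CBC·DB
    A ↦ AAA
    B ↦ DB
    C ↦ AB
    D ↦ CBC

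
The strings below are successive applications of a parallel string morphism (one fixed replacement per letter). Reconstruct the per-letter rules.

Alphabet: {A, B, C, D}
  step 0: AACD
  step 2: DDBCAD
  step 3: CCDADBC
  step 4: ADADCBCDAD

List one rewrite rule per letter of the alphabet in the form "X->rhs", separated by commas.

  step 3 ⇒ step 4: CCDADBC ⇒ AD·AD·C·B·C·D·AD
    A ↦ B
    B ↦ D
    C ↦ AD
    D ↦ C

A->B, B->D, C->AD, D->C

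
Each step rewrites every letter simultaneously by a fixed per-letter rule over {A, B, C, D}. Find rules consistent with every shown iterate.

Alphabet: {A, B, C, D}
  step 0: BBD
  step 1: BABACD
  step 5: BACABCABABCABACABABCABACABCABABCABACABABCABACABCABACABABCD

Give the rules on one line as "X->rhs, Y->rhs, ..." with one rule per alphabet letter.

  step 0 ⇒ step 1: BBD ⇒ BA·BA·CD
    B ↦ BA
    D ↦ CD
    A ↦ CA  (constrained at step 1)
    C ↦ B  (constrained at step 1)

A->CA, B->BA, C->B, D->CD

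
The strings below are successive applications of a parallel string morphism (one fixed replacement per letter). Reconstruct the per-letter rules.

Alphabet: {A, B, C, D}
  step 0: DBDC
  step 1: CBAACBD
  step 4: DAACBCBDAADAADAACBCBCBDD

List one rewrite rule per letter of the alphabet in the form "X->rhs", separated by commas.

  step 0 ⇒ step 1: DBDC ⇒ CB·AA·CB·D
    B ↦ AA
    C ↦ D
    D ↦ CB
    A ↦ D  (constrained at step 1)

A->D, B->AA, C->D, D->CB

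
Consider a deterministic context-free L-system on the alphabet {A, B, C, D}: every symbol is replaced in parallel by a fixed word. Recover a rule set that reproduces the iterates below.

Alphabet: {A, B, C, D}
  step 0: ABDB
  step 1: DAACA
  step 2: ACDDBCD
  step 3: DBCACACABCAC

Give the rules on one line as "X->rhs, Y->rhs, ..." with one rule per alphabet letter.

A->D, B->A, C->BC, D->AC

  step 2 ⇒ step 3: ACDDBCD ⇒ D·BC·AC·AC·A·BC·AC
    A ↦ D
    B ↦ A
    C ↦ BC
    D ↦ AC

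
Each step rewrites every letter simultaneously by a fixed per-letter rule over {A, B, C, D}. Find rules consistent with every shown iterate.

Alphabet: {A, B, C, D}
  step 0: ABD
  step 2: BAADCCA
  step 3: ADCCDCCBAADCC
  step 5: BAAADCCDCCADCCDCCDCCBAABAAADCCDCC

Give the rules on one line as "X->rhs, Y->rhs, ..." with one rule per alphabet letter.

  step 2 ⇒ step 3: BAADCCA ⇒ A·DCC·DCC·B·A·A·DCC
    A ↦ DCC
    B ↦ A
    C ↦ A
    D ↦ B

A->DCC, B->A, C->A, D->B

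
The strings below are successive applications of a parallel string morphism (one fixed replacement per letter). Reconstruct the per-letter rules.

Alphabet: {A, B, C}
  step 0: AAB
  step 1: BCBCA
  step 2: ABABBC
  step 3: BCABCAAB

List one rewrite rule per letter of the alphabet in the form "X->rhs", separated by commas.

A->BC, B->A, C->B

  step 2 ⇒ step 3: ABABBC ⇒ BC·A·BC·A·A·B
    A ↦ BC
    B ↦ A
    C ↦ B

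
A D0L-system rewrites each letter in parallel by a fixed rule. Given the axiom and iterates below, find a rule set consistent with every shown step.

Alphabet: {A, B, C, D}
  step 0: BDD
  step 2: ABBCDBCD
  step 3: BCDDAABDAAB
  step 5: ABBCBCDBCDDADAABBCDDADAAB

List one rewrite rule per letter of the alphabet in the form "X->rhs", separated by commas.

  step 2 ⇒ step 3: ABBCDBCD ⇒ BC·D·D·A·AB·D·A·AB
    A ↦ BC
    B ↦ D
    C ↦ A
    D ↦ AB

A->BC, B->D, C->A, D->AB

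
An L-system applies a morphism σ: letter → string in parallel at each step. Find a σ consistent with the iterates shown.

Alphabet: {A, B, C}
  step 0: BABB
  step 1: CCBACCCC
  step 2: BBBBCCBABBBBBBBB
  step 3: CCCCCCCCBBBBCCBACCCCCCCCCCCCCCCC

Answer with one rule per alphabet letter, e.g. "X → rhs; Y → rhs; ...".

  step 2 ⇒ step 3: BBBBCCBABBBBBBBB ⇒ CC·CC·CC·CC·BB·BB·CC·BA·CC·CC·CC·CC·CC·CC·CC·CC
    A ↦ BA
    B ↦ CC
    C ↦ BB

A->BA, B->CC, C->BB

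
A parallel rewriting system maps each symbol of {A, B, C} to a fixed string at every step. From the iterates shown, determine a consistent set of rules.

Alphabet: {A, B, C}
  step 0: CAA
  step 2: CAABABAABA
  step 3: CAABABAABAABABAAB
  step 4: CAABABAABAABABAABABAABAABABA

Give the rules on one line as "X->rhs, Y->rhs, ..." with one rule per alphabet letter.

A->AB, B->A, C->CA

  step 3 ⇒ step 4: CAABABAABAABABAAB ⇒ CA·AB·AB·A·AB·A·AB·AB·A·AB·AB·A·AB·A·AB·AB·A
    A ↦ AB
    B ↦ A
    C ↦ CA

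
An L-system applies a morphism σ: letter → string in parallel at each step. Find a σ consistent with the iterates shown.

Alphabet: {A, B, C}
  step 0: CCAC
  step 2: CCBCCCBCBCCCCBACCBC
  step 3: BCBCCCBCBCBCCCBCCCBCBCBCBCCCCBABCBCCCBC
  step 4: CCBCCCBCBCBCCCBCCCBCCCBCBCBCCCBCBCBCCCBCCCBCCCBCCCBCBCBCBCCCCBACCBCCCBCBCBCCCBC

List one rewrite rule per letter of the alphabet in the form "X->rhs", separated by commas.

A->CBA, B->CC, C->BC

  step 3 ⇒ step 4: BCBCCCBCBCBCCCBCCCBCBCBCBCCCCBABCBCCCBC ⇒ CC·BC·CC·BC·BC·BC·CC·BC·CC·BC·CC·BC·BC·BC·CC·BC·BC·BC·CC·BC·CC·BC·CC·BC·CC·BC·BC·BC·BC·CC·CBA·CC·BC·CC·BC·BC·BC·CC·BC
    A ↦ CBA
    B ↦ CC
    C ↦ BC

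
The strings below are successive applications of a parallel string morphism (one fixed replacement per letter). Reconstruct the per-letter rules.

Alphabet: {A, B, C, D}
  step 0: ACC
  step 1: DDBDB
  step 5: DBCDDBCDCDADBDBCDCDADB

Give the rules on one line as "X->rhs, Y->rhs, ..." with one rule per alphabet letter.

  step 0 ⇒ step 1: ACC ⇒ D·DB·DB
    A ↦ D
    C ↦ DB
    B ↦ DA  (constrained at step 1)
    D ↦ C  (constrained at step 1)

A->D, B->DA, C->DB, D->C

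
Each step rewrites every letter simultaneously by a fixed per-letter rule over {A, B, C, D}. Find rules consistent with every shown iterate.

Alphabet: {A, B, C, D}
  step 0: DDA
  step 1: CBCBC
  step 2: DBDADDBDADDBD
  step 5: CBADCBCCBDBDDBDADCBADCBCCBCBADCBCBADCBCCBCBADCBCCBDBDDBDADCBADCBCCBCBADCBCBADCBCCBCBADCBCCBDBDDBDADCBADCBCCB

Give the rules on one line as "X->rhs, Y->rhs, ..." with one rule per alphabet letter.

  step 1 ⇒ step 2: CBCBC ⇒ DBD·AD·DBD·AD·DBD
    B ↦ AD
    C ↦ DBD
  step 0 ⇒ step 1: DDA ⇒ CB·CB·C
    A ↦ C
  step 0 ⇒ step 1: DDA ⇒ CB·CB·C
    D ↦ CB

A->C, B->AD, C->DBD, D->CB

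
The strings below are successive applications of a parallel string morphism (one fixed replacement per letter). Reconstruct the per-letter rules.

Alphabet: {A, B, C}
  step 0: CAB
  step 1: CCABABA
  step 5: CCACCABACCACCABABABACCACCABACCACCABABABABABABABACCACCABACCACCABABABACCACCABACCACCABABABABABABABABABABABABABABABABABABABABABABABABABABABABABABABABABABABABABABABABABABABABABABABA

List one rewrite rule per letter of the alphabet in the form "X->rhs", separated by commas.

A->BA, B->BA, C->CCA

  step 0 ⇒ step 1: CAB ⇒ CCA·BA·BA
    A ↦ BA
    B ↦ BA
    C ↦ CCA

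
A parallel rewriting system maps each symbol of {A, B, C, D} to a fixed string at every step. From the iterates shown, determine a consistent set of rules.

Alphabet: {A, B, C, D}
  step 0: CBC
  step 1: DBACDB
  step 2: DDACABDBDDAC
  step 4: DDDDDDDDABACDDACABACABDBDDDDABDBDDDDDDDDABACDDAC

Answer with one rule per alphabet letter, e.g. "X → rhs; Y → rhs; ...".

A->AB, B->AC, C->DB, D->DD

  step 1 ⇒ step 2: DBACDB ⇒ DD·AC·AB·DB·DD·AC
    A ↦ AB
    B ↦ AC
    C ↦ DB
    D ↦ DD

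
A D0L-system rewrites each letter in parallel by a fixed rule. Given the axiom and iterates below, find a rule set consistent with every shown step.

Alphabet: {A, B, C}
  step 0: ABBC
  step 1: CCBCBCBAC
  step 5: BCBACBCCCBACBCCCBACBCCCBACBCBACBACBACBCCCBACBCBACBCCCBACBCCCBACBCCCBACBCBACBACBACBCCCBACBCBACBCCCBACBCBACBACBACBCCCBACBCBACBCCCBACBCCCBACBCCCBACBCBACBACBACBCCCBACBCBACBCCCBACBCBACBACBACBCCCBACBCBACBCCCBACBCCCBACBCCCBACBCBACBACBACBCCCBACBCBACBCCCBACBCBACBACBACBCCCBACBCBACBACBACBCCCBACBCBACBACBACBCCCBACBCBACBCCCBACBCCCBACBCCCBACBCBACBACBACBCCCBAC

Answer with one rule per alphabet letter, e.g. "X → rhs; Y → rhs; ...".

  step 0 ⇒ step 1: ABBC ⇒ CC·BC·BC·BAC
    A ↦ CC
    B ↦ BC
    C ↦ BAC

A->CC, B->BC, C->BAC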